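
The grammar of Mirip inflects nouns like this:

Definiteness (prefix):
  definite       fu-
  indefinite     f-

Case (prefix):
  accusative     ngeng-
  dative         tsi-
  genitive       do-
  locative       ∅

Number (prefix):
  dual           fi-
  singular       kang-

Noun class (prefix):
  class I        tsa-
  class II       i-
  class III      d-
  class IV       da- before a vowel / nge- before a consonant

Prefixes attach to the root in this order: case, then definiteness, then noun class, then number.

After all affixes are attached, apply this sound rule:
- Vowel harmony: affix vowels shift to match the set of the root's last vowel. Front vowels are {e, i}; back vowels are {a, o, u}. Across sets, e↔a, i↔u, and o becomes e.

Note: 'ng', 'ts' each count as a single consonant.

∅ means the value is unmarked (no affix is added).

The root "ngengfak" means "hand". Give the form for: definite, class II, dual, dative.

Attach case dative tsi- → tsingengfak.
Attach definiteness definite fu- → futsingengfak.
Attach noun class class II i- → ifutsingengfak.
Attach number dual fi- → fiifutsingengfak.
Apply vowel harmony: fiifutsingengfak → fuufutsungengfak.

fuufutsungengfak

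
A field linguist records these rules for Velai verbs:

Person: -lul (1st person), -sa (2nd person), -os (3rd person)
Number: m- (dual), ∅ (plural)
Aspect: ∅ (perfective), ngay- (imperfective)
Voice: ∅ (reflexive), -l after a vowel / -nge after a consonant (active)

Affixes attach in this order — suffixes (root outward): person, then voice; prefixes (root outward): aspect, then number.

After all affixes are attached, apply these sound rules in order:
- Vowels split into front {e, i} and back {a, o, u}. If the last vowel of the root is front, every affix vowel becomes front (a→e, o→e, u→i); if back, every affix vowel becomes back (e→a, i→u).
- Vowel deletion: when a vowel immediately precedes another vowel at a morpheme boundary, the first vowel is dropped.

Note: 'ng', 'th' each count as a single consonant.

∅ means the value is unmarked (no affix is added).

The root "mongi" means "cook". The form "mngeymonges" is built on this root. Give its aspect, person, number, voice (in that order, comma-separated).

imperfective, 3rd person, dual, reflexive

Segment: m-ngay-mongi-os.
aspect: ngay- → imperfective.
person: -os → 3rd person.
number: m- → dual.
voice: ∅ → reflexive.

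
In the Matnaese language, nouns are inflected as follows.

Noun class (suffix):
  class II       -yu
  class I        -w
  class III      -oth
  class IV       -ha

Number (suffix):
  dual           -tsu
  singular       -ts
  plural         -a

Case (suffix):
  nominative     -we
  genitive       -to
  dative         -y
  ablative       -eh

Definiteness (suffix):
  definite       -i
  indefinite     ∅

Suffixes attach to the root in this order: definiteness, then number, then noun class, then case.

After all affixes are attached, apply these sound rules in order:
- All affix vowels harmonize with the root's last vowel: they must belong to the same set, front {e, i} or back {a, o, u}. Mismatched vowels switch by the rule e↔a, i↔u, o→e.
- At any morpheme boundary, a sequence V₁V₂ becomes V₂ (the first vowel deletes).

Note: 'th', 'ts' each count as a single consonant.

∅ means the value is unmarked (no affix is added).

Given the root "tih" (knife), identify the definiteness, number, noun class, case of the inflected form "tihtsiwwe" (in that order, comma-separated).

Segment: tih-tsu-w-we.
definiteness: ∅ → indefinite.
number: -tsu → dual.
noun class: -w → class I.
case: -we → nominative.

indefinite, dual, class I, nominative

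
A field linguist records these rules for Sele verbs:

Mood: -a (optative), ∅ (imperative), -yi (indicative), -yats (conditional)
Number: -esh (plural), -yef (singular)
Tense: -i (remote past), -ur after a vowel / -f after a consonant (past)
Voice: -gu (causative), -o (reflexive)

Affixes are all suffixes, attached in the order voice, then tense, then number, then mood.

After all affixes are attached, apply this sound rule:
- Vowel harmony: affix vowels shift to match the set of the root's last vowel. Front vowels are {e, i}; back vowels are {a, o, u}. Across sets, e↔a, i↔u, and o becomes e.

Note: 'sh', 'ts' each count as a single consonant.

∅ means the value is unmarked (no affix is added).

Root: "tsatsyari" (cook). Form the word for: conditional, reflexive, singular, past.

tsatsyarieiryefyets

Attach voice reflexive -o → tsatsyario.
Attach tense past -ur (after vowel 'o') → tsatsyariour.
Attach number singular -yef → tsatsyariouryef.
Attach mood conditional -yats → tsatsyariouryefyats.
Apply vowel harmony: tsatsyariouryefyats → tsatsyarieiryefyets.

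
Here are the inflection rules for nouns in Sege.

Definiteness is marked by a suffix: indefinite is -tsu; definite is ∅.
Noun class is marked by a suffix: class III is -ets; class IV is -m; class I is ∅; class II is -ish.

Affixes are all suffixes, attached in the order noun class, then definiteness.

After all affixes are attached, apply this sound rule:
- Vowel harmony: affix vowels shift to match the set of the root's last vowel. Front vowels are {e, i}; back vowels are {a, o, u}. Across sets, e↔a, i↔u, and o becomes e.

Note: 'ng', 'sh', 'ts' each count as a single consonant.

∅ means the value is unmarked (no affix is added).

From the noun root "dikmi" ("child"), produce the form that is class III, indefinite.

dikmietstsi

Attach noun class class III -ets → dikmiets.
Attach definiteness indefinite -tsu → dikmietstsu.
Apply vowel harmony: dikmietstsu → dikmietstsi.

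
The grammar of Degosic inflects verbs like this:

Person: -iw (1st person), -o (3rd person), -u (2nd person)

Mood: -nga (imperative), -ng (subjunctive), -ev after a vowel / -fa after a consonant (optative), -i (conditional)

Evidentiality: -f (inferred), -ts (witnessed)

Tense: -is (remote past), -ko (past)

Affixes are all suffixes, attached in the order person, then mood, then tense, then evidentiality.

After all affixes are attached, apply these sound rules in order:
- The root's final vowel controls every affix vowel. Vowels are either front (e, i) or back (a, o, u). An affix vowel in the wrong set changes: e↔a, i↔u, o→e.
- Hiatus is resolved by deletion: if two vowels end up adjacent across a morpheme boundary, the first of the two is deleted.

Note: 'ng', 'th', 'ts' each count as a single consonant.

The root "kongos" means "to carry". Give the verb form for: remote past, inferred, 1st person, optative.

kongosuwfusf

Attach person 1st person -iw → kongosiw.
Attach mood optative -fa (after consonant 'w') → kongosiwfa.
Attach tense remote past -is → kongosiwfais.
Attach evidentiality inferred -f → kongosiwfaisf.
Apply vowel harmony: kongosiwfaisf → kongosuwfausf.
Apply vowel deletion: kongosuwfausf → kongosuwfusf.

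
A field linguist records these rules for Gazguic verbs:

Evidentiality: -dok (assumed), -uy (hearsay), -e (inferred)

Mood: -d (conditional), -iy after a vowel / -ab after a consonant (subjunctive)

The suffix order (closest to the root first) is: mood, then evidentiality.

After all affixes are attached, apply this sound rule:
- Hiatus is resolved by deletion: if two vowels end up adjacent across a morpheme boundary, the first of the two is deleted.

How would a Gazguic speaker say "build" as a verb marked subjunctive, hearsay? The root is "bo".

Attach mood subjunctive -iy (after vowel 'o') → boiy.
Attach evidentiality hearsay -uy → boiyuy.
Apply vowel deletion: boiyuy → biyuy.

biyuy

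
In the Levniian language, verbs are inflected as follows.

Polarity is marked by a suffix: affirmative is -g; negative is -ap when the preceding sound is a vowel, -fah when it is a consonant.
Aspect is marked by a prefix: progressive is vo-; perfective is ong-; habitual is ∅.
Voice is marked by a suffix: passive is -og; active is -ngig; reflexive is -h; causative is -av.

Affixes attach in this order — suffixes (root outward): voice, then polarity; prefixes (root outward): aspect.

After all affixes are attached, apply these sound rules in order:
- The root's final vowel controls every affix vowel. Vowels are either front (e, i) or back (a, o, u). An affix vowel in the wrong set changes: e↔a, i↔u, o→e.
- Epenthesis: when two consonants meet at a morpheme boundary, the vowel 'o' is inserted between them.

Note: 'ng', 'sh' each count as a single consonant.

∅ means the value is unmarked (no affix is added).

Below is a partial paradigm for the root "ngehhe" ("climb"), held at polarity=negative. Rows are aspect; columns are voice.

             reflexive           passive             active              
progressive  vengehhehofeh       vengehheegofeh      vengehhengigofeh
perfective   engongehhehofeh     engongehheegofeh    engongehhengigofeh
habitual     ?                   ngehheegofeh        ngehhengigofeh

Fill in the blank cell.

ngehhehofeh

Attach voice reflexive -h → ngehheh.
aspect = habitual: zero marking, form stays ngehheh.
Attach polarity negative -fah (after consonant 'h') → ngehhehfah.
Apply vowel harmony: ngehhehfah → ngehhehfeh.
Apply epenthesis: ngehhehfeh → ngehhehofeh.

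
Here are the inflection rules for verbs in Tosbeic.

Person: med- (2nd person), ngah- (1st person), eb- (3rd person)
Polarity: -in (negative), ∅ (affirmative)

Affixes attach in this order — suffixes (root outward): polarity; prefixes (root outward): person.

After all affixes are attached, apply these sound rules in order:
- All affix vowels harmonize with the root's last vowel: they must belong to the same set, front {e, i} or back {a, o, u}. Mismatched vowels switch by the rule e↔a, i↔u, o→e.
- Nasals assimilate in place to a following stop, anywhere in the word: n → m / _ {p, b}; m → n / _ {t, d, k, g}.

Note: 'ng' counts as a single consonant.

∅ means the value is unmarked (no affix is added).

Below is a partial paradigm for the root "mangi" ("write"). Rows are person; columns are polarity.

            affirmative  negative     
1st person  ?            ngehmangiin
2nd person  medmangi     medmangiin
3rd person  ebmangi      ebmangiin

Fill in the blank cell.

Attach person 1st person ngah- → ngahmangi.
polarity = affirmative: zero marking, form stays ngahmangi.
Apply vowel harmony: ngahmangi → ngehmangi.
Nasal assimilation: no change.

ngehmangi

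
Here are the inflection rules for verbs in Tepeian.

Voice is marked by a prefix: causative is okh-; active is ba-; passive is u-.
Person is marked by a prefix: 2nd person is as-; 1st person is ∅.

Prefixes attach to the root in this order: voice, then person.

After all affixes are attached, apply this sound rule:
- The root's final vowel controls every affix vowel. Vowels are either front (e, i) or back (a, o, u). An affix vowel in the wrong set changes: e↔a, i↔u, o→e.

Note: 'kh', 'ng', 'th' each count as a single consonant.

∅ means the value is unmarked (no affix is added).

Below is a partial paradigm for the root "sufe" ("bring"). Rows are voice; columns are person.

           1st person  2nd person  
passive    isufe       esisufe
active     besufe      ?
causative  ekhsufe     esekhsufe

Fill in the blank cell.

Attach voice active ba- → basufe.
Attach person 2nd person as- → asbasufe.
Apply vowel harmony: asbasufe → esbesufe.

esbesufe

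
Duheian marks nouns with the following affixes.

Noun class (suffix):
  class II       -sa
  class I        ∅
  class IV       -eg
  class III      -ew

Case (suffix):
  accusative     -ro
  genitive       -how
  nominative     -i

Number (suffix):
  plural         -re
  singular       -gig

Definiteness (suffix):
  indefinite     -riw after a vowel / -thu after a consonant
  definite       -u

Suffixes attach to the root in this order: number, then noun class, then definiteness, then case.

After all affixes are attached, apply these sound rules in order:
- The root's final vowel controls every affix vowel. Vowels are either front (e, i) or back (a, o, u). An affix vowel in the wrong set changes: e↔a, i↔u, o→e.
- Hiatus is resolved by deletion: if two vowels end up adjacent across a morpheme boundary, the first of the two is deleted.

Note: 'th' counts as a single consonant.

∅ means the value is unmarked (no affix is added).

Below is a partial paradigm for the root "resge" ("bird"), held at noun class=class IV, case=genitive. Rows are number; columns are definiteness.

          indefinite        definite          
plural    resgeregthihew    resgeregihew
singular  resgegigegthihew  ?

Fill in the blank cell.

resgegigegihew

Attach number singular -gig → resgegig.
Attach noun class class IV -eg → resgegigeg.
Attach definiteness definite -u → resgegigegu.
Attach case genitive -how → resgegigeguhow.
Apply vowel harmony: resgegigeguhow → resgegigegihew.
Vowel deletion: no change.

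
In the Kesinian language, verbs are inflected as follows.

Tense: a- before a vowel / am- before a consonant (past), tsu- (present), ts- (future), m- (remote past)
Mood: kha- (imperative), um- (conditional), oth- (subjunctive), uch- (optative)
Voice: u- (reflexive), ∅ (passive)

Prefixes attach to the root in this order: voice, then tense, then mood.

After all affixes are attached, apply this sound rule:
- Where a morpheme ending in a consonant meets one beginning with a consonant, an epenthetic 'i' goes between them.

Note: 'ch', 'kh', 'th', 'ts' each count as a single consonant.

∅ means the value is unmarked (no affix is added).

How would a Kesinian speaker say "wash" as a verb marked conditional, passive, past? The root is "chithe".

umamichithe

voice = passive: zero marking, form stays chithe.
Attach tense past am- (before consonant 'ch') → amchithe.
Attach mood conditional um- → umamchithe.
Apply epenthesis: umamchithe → umamichithe.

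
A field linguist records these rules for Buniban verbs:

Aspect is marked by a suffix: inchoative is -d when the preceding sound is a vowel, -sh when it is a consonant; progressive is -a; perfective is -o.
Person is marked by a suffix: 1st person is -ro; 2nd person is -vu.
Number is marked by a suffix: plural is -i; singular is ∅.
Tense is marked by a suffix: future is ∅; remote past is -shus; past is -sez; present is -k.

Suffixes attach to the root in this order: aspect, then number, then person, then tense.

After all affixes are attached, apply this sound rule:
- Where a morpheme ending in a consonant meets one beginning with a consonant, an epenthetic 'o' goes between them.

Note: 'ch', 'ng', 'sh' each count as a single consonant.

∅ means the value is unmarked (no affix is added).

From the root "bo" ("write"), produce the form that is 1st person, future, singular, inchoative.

Attach aspect inchoative -d (after vowel 'o') → bod.
number = singular: zero marking, form stays bod.
Attach person 1st person -ro → bodro.
tense = future: zero marking, form stays bodro.
Apply epenthesis: bodro → bodoro.

bodoro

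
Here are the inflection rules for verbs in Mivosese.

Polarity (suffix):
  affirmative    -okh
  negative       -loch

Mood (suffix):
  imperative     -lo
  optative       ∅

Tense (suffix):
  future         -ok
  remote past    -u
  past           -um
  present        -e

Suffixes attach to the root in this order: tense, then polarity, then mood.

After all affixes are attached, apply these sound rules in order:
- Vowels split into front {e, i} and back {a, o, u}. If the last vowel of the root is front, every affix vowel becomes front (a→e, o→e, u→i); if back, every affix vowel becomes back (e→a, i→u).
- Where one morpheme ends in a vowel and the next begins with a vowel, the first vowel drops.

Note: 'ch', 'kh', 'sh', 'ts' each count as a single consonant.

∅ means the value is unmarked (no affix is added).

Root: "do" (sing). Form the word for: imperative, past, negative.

Attach tense past -um → doum.
Attach polarity negative -loch → doumloch.
Attach mood imperative -lo → doumlochlo.
Vowel harmony: no change.
Apply vowel deletion: doumlochlo → dumlochlo.

dumlochlo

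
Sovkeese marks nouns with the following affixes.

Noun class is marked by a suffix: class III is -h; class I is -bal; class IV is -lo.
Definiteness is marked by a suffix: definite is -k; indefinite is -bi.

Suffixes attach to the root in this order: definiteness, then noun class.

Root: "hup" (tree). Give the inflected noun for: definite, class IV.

Attach definiteness definite -k → hupk.
Attach noun class class IV -lo → hupklo.

hupklo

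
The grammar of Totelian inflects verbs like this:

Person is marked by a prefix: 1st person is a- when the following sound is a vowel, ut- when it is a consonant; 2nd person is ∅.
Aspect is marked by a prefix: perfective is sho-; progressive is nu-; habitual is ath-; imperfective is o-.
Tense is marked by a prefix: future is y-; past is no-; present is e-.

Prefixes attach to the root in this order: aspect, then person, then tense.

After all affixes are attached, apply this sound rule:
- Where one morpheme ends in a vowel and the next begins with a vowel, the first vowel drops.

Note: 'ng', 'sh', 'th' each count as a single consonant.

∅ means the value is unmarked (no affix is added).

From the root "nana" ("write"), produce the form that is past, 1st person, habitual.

Attach aspect habitual ath- → athnana.
Attach person 1st person a- (before vowel 'a') → aathnana.
Attach tense past no- → noaathnana.
Apply vowel deletion: noaathnana → nathnana.

nathnana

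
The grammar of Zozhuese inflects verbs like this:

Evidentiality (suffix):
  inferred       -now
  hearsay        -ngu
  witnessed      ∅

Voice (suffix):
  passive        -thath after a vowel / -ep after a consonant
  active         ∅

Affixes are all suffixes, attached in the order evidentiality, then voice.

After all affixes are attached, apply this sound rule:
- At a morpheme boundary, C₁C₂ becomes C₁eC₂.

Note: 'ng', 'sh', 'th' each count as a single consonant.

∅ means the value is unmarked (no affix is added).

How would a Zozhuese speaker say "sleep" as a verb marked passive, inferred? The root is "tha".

thanowep

Attach evidentiality inferred -now → thanow.
Attach voice passive -ep (after consonant 'w') → thanowep.
Epenthesis: no change.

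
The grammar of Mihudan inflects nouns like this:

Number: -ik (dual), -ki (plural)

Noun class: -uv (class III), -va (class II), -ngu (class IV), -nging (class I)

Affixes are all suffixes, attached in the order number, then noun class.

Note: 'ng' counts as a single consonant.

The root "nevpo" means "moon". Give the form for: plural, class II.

Attach number plural -ki → nevpoki.
Attach noun class class II -va → nevpokiva.

nevpokiva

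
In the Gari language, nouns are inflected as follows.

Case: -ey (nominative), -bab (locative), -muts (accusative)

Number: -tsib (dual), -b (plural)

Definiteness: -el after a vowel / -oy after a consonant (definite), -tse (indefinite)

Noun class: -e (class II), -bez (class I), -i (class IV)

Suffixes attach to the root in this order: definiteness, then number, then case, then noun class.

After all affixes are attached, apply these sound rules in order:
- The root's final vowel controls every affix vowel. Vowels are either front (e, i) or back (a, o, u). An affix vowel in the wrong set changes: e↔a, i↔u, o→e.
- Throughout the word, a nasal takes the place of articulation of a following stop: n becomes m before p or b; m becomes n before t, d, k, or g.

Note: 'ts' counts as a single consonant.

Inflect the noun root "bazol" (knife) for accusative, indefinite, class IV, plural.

bazoltsabmutsu

Attach definiteness indefinite -tse → bazoltse.
Attach number plural -b → bazoltseb.
Attach case accusative -muts → bazoltsebmuts.
Attach noun class class IV -i → bazoltsebmutsi.
Apply vowel harmony: bazoltsebmutsi → bazoltsabmutsu.
Nasal assimilation: no change.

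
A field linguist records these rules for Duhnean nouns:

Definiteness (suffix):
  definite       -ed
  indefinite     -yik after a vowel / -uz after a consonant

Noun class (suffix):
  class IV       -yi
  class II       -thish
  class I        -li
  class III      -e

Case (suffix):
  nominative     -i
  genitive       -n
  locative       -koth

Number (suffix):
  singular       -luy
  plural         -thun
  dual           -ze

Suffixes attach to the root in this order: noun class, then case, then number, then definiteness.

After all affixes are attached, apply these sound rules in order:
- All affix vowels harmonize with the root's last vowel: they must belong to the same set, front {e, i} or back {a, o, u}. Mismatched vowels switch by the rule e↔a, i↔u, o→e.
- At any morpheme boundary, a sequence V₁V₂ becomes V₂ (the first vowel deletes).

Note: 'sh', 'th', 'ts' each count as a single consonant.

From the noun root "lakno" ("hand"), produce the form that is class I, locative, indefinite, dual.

laknolukothzayuk

Attach noun class class I -li → laknoli.
Attach case locative -koth → laknolikoth.
Attach number dual -ze → laknolikothze.
Attach definiteness indefinite -yik (after vowel 'e') → laknolikothzeyik.
Apply vowel harmony: laknolikothzeyik → laknolukothzayuk.
Vowel deletion: no change.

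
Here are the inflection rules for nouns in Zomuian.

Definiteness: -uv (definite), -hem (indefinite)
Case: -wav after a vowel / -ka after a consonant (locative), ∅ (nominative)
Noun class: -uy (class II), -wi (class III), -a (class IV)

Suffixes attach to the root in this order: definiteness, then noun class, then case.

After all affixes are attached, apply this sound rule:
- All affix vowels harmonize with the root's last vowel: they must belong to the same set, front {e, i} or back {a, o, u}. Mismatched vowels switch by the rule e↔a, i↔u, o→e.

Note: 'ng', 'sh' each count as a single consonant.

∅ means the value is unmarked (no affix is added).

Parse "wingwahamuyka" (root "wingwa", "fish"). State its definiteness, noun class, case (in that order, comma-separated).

indefinite, class II, locative

Segment: wingwa-hem-uy-ka.
definiteness: -hem → indefinite.
noun class: -uy → class II.
case: -wav/ka → locative.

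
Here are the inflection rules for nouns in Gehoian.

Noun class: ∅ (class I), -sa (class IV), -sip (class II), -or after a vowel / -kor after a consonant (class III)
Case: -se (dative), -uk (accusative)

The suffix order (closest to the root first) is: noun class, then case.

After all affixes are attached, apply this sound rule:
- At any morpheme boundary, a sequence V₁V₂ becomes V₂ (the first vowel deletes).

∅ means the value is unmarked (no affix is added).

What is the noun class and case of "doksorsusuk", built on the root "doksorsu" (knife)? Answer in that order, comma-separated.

class IV, accusative

Segment: doksorsu-sa-uk.
noun class: -sa → class IV.
case: -uk → accusative.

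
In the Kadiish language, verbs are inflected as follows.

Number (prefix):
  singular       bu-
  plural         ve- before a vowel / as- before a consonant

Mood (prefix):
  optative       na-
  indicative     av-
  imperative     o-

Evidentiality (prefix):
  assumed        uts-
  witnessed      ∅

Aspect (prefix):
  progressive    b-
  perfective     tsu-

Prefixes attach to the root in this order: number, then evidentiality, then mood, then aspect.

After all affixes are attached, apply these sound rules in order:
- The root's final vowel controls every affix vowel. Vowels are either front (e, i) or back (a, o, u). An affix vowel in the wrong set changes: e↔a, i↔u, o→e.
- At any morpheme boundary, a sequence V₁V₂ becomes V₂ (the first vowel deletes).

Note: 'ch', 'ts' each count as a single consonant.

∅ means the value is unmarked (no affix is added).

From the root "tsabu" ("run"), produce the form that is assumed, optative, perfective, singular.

tsunutsbutsabu

Attach number singular bu- → butsabu.
Attach evidentiality assumed uts- → utsbutsabu.
Attach mood optative na- → nautsbutsabu.
Attach aspect perfective tsu- → tsunautsbutsabu.
Vowel harmony: no change.
Apply vowel deletion: tsunautsbutsabu → tsunutsbutsabu.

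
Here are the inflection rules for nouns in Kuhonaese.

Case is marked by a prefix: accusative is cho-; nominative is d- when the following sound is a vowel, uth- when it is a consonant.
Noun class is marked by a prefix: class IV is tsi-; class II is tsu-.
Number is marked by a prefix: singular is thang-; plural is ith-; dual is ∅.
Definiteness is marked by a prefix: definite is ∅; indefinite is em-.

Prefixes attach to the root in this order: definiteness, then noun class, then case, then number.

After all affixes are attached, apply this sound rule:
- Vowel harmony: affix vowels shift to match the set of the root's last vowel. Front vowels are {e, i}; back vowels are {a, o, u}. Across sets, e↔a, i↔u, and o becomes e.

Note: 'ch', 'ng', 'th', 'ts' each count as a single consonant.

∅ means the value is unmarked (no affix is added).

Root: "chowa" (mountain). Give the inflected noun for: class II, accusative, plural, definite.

definiteness = definite: zero marking, form stays chowa.
Attach noun class class II tsu- → tsuchowa.
Attach case accusative cho- → chotsuchowa.
Attach number plural ith- → ithchotsuchowa.
Apply vowel harmony: ithchotsuchowa → uthchotsuchowa.

uthchotsuchowa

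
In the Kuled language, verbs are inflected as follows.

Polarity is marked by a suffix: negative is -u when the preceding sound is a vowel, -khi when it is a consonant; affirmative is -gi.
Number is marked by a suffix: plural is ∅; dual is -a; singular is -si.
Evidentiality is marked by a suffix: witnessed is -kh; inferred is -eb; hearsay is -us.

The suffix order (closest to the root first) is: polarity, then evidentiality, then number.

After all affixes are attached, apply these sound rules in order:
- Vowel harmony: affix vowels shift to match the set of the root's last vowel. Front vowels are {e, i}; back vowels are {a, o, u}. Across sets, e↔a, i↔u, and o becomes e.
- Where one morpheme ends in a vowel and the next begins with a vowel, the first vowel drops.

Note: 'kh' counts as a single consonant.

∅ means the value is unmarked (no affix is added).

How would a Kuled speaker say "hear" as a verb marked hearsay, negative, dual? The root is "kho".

Attach polarity negative -u (after vowel 'o') → khou.
Attach evidentiality hearsay -us → khouus.
Attach number dual -a → khouusa.
Vowel harmony: no change.
Apply vowel deletion: khouusa → khusa.

khusa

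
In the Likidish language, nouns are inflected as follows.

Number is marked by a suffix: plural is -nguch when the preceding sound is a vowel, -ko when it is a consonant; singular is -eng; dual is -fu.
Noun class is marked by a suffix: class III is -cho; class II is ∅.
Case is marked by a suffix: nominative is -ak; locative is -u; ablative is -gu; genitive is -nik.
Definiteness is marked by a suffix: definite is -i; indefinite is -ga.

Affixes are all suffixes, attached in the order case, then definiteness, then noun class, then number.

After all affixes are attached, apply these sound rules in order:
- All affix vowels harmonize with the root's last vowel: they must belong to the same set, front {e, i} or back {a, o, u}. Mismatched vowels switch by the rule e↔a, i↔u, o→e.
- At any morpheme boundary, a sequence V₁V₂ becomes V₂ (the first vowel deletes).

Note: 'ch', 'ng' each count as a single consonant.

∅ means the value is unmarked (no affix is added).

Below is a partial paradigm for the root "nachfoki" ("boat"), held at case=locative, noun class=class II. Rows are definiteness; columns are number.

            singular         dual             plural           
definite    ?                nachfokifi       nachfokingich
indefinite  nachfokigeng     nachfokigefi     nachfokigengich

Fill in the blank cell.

Attach case locative -u → nachfokiu.
Attach definiteness definite -i → nachfokiui.
noun class = class II: zero marking, form stays nachfokiui.
Attach number singular -eng → nachfokiuieng.
Apply vowel harmony: nachfokiuieng → nachfokiiieng.
Apply vowel deletion: nachfokiiieng → nachfokeng.

nachfokeng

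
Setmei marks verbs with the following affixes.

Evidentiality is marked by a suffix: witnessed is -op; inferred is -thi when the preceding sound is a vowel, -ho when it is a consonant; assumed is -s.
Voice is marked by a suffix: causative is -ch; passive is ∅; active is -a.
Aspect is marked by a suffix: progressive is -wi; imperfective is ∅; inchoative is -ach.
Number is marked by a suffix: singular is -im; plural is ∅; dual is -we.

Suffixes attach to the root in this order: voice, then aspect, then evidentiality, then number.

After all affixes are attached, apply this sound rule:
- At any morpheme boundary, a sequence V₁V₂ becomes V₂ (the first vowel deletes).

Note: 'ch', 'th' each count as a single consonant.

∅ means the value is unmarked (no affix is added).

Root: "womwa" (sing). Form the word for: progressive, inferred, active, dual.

Attach voice active -a → womwaa.
Attach aspect progressive -wi → womwaawi.
Attach evidentiality inferred -thi (after vowel 'i') → womwaawithi.
Attach number dual -we → womwaawithiwe.
Apply vowel deletion: womwaawithiwe → womwawithiwe.

womwawithiwe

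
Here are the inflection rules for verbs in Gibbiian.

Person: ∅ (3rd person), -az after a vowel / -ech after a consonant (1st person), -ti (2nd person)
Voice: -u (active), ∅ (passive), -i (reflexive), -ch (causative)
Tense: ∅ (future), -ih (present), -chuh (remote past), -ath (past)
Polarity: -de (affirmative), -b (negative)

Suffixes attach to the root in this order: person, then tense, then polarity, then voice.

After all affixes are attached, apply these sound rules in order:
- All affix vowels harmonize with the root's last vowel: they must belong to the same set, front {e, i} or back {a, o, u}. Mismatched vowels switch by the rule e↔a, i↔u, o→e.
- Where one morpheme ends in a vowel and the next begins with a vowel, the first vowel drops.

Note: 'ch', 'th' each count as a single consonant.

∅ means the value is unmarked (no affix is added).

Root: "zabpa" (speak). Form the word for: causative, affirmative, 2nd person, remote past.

zabpatuchuhdach

Attach person 2nd person -ti → zabpati.
Attach tense remote past -chuh → zabpatichuh.
Attach polarity affirmative -de → zabpatichuhde.
Attach voice causative -ch → zabpatichuhdech.
Apply vowel harmony: zabpatichuhdech → zabpatuchuhdach.
Vowel deletion: no change.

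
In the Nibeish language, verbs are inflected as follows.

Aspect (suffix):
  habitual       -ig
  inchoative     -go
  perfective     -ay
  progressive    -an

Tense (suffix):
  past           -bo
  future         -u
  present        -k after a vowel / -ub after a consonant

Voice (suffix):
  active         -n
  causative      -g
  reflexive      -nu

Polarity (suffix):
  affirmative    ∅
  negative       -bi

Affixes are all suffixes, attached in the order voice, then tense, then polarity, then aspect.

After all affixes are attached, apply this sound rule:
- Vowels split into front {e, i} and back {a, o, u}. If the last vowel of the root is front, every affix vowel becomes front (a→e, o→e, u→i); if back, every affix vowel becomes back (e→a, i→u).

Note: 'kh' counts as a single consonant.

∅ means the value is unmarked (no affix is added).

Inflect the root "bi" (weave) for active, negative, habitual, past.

Attach voice active -n → bin.
Attach tense past -bo → binbo.
Attach polarity negative -bi → binbobi.
Attach aspect habitual -ig → binbobiig.
Apply vowel harmony: binbobiig → binbebiig.

binbebiig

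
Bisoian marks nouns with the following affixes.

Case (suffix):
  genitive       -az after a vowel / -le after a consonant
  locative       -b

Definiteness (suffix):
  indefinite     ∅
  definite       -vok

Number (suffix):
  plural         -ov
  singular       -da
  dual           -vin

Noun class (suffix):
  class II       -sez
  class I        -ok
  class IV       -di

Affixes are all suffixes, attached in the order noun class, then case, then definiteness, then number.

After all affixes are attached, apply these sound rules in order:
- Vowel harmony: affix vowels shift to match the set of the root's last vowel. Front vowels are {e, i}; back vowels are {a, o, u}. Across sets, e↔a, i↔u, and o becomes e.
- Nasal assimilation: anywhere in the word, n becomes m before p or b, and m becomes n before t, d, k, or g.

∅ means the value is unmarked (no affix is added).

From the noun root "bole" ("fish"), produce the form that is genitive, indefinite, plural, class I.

Attach noun class class I -ok → boleok.
Attach case genitive -le (after consonant 'k') → boleokle.
definiteness = indefinite: zero marking, form stays boleokle.
Attach number plural -ov → boleokleov.
Apply vowel harmony: boleokleov → boleekleev.
Nasal assimilation: no change.

boleekleev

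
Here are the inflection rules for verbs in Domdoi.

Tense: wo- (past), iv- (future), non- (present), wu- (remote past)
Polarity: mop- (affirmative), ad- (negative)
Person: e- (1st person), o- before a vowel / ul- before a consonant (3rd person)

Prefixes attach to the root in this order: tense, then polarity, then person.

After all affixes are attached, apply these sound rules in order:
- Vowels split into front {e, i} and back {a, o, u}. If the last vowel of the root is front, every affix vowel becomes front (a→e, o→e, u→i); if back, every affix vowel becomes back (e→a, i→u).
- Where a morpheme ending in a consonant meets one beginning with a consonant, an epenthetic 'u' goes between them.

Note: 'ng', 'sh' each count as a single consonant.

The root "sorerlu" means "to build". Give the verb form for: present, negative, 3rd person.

oadunonusorerlu

Attach tense present non- → nonsorerlu.
Attach polarity negative ad- → adnonsorerlu.
Attach person 3rd person o- (before vowel 'a') → oadnonsorerlu.
Vowel harmony: no change.
Apply epenthesis: oadnonsorerlu → oadunonusorerlu.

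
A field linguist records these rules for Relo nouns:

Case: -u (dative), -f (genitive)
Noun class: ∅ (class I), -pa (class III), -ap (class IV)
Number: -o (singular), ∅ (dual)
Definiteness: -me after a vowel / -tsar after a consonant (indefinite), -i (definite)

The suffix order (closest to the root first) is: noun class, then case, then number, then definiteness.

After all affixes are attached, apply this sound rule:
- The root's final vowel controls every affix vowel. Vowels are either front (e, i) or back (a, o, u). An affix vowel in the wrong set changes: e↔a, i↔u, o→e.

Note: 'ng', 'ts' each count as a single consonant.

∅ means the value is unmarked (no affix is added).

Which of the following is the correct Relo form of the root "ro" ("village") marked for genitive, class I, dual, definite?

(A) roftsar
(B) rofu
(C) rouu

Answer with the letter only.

noun class = class I: zero marking, form stays ro.
Attach case genitive -f → rof.
number = dual: zero marking, form stays rof.
Attach definiteness definite -i → rofi.
Apply vowel harmony: rofi → rofu.
So the correct form is rofu, option (B).
(C) rouu is wrong: it uses dative instead of genitive for case.
(A) roftsar is wrong: it uses indefinite instead of definite for definiteness.

B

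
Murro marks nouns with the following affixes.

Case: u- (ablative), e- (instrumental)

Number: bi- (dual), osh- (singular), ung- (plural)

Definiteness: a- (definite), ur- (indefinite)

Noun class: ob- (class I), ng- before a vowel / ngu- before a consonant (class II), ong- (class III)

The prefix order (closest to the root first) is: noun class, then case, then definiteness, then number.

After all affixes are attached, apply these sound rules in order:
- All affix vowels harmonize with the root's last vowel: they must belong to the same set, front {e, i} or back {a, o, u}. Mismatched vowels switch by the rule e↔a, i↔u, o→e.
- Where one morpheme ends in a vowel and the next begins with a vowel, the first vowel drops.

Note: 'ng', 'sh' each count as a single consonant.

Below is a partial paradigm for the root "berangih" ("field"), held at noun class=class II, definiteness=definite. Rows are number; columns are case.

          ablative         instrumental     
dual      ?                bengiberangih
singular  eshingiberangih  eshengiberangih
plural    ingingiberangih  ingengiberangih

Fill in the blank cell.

bingiberangih

Attach noun class class II ngu- (before consonant 'b') → nguberangih.
Attach case ablative u- → unguberangih.
Attach definiteness definite a- → aunguberangih.
Attach number dual bi- → biaunguberangih.
Apply vowel harmony: biaunguberangih → bieingiberangih.
Apply vowel deletion: bieingiberangih → bingiberangih.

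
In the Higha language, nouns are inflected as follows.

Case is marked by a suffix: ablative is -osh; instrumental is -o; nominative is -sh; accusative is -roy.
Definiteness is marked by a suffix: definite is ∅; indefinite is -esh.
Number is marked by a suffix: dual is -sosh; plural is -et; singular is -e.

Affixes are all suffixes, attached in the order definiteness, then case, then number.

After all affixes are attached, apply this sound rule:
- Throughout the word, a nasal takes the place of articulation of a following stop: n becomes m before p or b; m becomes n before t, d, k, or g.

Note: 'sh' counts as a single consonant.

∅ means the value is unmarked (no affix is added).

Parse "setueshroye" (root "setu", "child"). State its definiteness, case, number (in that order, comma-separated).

indefinite, accusative, singular

Segment: setu-esh-roy-e.
definiteness: -esh → indefinite.
case: -roy → accusative.
number: -e → singular.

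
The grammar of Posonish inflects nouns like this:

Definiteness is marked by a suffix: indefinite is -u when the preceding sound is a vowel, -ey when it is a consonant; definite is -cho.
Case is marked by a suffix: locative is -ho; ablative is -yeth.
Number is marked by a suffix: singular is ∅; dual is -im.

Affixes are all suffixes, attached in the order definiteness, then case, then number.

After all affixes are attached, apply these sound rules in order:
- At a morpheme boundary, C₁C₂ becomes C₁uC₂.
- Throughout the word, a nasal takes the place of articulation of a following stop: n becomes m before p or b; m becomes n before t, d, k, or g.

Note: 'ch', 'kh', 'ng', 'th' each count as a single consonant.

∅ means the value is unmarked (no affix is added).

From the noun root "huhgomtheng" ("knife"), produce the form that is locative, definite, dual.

huhgomthenguchohoim

Attach definiteness definite -cho → huhgomthengcho.
Attach case locative -ho → huhgomthengchoho.
Attach number dual -im → huhgomthengchohoim.
Apply epenthesis: huhgomthengchohoim → huhgomthenguchohoim.
Nasal assimilation: no change.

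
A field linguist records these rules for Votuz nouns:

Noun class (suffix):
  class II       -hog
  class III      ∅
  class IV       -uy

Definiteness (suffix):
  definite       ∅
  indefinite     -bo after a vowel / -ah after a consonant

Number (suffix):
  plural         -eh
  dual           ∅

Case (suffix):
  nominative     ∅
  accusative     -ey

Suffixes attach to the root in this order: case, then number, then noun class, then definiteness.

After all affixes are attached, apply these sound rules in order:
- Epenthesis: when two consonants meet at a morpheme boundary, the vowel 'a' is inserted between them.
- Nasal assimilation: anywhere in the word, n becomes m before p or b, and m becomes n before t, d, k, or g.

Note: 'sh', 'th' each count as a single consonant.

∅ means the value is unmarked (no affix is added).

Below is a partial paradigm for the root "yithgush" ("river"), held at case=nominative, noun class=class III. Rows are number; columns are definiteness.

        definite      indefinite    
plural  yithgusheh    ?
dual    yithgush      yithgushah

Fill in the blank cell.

case = nominative: zero marking, form stays yithgush.
Attach number plural -eh → yithgusheh.
noun class = class III: zero marking, form stays yithgusheh.
Attach definiteness indefinite -ah (after consonant 'h') → yithgushehah.
Epenthesis: no change.
Nasal assimilation: no change.

yithgushehah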